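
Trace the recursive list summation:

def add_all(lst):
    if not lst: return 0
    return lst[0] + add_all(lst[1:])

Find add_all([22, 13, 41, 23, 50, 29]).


add_all([22, 13, 41, 23, 50, 29]) = 22 + add_all([13, 41, 23, 50, 29])
add_all([13, 41, 23, 50, 29]) = 13 + add_all([41, 23, 50, 29])
add_all([41, 23, 50, 29]) = 41 + add_all([23, 50, 29])
add_all([23, 50, 29]) = 23 + add_all([50, 29])
add_all([50, 29]) = 50 + add_all([29])
add_all([29]) = 29 + add_all([])
add_all([]) = 0  (base case)
Total: 22 + 13 + 41 + 23 + 50 + 29 + 0 = 178

178


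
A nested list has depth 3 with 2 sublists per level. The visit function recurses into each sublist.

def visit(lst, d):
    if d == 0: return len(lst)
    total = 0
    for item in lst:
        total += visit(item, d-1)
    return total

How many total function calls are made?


At depth 0 (root): 1 call
At depth 1: each of 1 parents calls visit on 2 children = 2 calls
At depth 2: each of 2 parents calls visit on 2 children = 4 calls
At depth 3: each of 4 parents calls visit on 2 children = 8 calls
Total: 1 + 2 + 4 + 8 = 15

15


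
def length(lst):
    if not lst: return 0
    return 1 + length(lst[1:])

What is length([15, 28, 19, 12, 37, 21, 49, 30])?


length([15, 28, 19, 12, 37, 21, 49, 30]) = 1 + length([28, 19, 12, 37, 21, 49, 30])
length([28, 19, 12, 37, 21, 49, 30]) = 1 + length([19, 12, 37, 21, 49, 30])
length([19, 12, 37, 21, 49, 30]) = 1 + length([12, 37, 21, 49, 30])
length([12, 37, 21, 49, 30]) = 1 + length([37, 21, 49, 30])
length([37, 21, 49, 30]) = 1 + length([21, 49, 30])
length([21, 49, 30]) = 1 + length([49, 30])
length([49, 30]) = 1 + length([30])
length([30]) = 1 + length([])
length([]) = 0  (base case)
Unwinding: 1 + 1 + 1 + 1 + 1 + 1 + 1 + 1 + 0 = 8

8


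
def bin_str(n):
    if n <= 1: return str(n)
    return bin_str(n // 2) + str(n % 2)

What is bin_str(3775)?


bin_str(3775) = bin_str(1887) + '1'
bin_str(1887) = bin_str(943) + '1'
bin_str(943) = bin_str(471) + '1'
bin_str(471) = bin_str(235) + '1'
bin_str(235) = bin_str(117) + '1'
bin_str(117) = bin_str(58) + '1'
bin_str(58) = bin_str(29) + '0'
bin_str(29) = bin_str(14) + '1'
bin_str(14) = bin_str(7) + '0'
bin_str(7) = bin_str(3) + '1'
bin_str(3) = bin_str(1) + '1'
bin_str(1) = '1'  (base case)
Concatenating: '1' + '1' + '1' + '0' + '1' + '0' + '1' + '1' + '1' + '1' + '1' + '1' = '111010111111'

111010111111


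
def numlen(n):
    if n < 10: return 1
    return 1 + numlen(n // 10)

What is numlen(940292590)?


numlen(940292590) = 1 + numlen(94029259)
numlen(94029259) = 1 + numlen(9402925)
numlen(9402925) = 1 + numlen(940292)
numlen(940292) = 1 + numlen(94029)
numlen(94029) = 1 + numlen(9402)
numlen(9402) = 1 + numlen(940)
numlen(940) = 1 + numlen(94)
numlen(94) = 1 + numlen(9)
numlen(9) = 1  (base case: 9 < 10)
Unwinding: 1 + 1 + 1 + 1 + 1 + 1 + 1 + 1 + 1 = 9

9


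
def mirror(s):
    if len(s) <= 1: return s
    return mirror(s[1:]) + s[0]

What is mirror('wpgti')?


mirror('wpgti') = mirror('pgti') + 'w'
mirror('pgti') = mirror('gti') + 'p'
mirror('gti') = mirror('ti') + 'g'
mirror('ti') = mirror('i') + 't'
mirror('i') = 'i'  (base case)
Concatenating: 'i' + 't' + 'g' + 'p' + 'w' = 'itgpw'

itgpw


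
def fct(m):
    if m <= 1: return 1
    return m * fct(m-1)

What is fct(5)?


fct(5)
= 5 * fct(4)
= 5 * 4 * fct(3)
= 5 * 4 * 3 * fct(2)
= 5 * 4 * 3 * 2 * fct(1)
= 5 * 4 * 3 * 2 * 1
= 120

120


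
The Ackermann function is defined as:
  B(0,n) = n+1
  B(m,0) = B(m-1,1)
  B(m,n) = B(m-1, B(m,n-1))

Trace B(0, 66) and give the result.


B(0, 66) = 67
Result: B(0, 66) = 67

67


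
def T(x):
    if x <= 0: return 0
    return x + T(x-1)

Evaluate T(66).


T(66)
= 66 + 65 + 64 + 63 + 62 + 61 + 60 + 59 + 58 + 57 + 56 + 55 + 54 + 53 + 52 + 51 + 50 + 49 + 48 + 47 + 46 + 45 + 44 + 43 + 42 + 41 + 40 + 39 + 38 + 37 + 36 + 35 + 34 + 33 + 32 + 31 + 30 + 29 + 28 + 27 + 26 + 25 + 24 + 23 + 22 + 21 + 20 + 19 + 18 + 17 + 16 + 15 + 14 + 13 + 12 + 11 + 10 + 9 + 8 + 7 + 6 + 5 + 4 + 3 + 2 + 1 + T(0)
= 66 + 65 + 64 + 63 + 62 + 61 + 60 + 59 + 58 + 57 + 56 + 55 + 54 + 53 + 52 + 51 + 50 + 49 + 48 + 47 + 46 + 45 + 44 + 43 + 42 + 41 + 40 + 39 + 38 + 37 + 36 + 35 + 34 + 33 + 32 + 31 + 30 + 29 + 28 + 27 + 26 + 25 + 24 + 23 + 22 + 21 + 20 + 19 + 18 + 17 + 16 + 15 + 14 + 13 + 12 + 11 + 10 + 9 + 8 + 7 + 6 + 5 + 4 + 3 + 2 + 1 + 0
= 2211

2211


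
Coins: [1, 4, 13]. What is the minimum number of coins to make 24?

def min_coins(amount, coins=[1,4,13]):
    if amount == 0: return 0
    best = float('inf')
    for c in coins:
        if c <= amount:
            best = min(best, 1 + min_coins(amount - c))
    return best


Building up with DP:
min_coins(0) = 0
min_coins(1) = min(1+min_coins(0)=1+0=1) = 1
min_coins(2) = min(1+min_coins(1)=1+1=2) = 2
min_coins(3) = min(1+min_coins(2)=1+2=3) = 3
min_coins(4) = min(1+min_coins(3)=1+3=4, 1+min_coins(0)=1+0=1) = 1
min_coins(5) = min(1+min_coins(4)=1+1=2, 1+min_coins(1)=1+1=2) = 2
min_coins(6) = min(1+min_coins(5)=1+2=3, 1+min_coins(2)=1+2=3) = 3
min_coins(7) = min(1+min_coins(6)=1+3=4, 1+min_coins(3)=1+3=4) = 4
min_coins(8) = min(1+min_coins(7)=1+4=5, 1+min_coins(4)=1+1=2) = 2
min_coins(9) = min(1+min_coins(8)=1+2=3, 1+min_coins(5)=1+2=3) = 3
min_coins(10) = min(1+min_coins(9)=1+3=4, 1+min_coins(6)=1+3=4) = 4
min_coins(11) = min(1+min_coins(10)=1+4=5, 1+min_coins(7)=1+4=5) = 5
min_coins(12) = min(1+min_coins(11)=1+5=6, 1+min_coins(8)=1+2=3) = 3
min_coins(13) = min(1+min_coins(12)=1+3=4, 1+min_coins(9)=1+3=4, 1+min_coins(0)=1+0=1) = 1
min_coins(14) = min(1+min_coins(13)=1+1=2, 1+min_coins(10)=1+4=5, 1+min_coins(1)=1+1=2) = 2
min_coins(15) = min(1+min_coins(14)=1+2=3, 1+min_coins(11)=1+5=6, 1+min_coins(2)=1+2=3) = 3
min_coins(16) = min(1+min_coins(15)=1+3=4, 1+min_coins(12)=1+3=4, 1+min_coins(3)=1+3=4) = 4
min_coins(17) = min(1+min_coins(16)=1+4=5, 1+min_coins(13)=1+1=2, 1+min_coins(4)=1+1=2) = 2
min_coins(18) = min(1+min_coins(17)=1+2=3, 1+min_coins(14)=1+2=3, 1+min_coins(5)=1+2=3) = 3
min_coins(19) = min(1+min_coins(18)=1+3=4, 1+min_coins(15)=1+3=4, 1+min_coins(6)=1+3=4) = 4
min_coins(20) = min(1+min_coins(19)=1+4=5, 1+min_coins(16)=1+4=5, 1+min_coins(7)=1+4=5) = 5
min_coins(21) = min(1+min_coins(20)=1+5=6, 1+min_coins(17)=1+2=3, 1+min_coins(8)=1+2=3) = 3
min_coins(22) = min(1+min_coins(21)=1+3=4, 1+min_coins(18)=1+3=4, 1+min_coins(9)=1+3=4) = 4
min_coins(23) = min(1+min_coins(22)=1+4=5, 1+min_coins(19)=1+4=5, 1+min_coins(10)=1+4=5) = 5
min_coins(24) = min(1+min_coins(23)=1+5=6, 1+min_coins(20)=1+5=6, 1+min_coins(11)=1+5=6) = 6

6


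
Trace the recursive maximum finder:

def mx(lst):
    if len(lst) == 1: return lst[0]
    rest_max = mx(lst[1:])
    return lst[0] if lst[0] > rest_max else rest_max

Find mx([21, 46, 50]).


mx([21, 46, 50]): compare 21 with mx([46, 50])
mx([46, 50]): compare 46 with mx([50])
mx([50]) = 50  (base case)
Compare 46 with 50 -> 50
Compare 21 with 50 -> 50

50


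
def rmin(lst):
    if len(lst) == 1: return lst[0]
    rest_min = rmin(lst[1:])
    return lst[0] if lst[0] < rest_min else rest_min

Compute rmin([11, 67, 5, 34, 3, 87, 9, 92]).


rmin([11, 67, 5, 34, 3, 87, 9, 92]): compare 11 with rmin([67, 5, 34, 3, 87, 9, 92])
rmin([67, 5, 34, 3, 87, 9, 92]): compare 67 with rmin([5, 34, 3, 87, 9, 92])
rmin([5, 34, 3, 87, 9, 92]): compare 5 with rmin([34, 3, 87, 9, 92])
rmin([34, 3, 87, 9, 92]): compare 34 with rmin([3, 87, 9, 92])
rmin([3, 87, 9, 92]): compare 3 with rmin([87, 9, 92])
rmin([87, 9, 92]): compare 87 with rmin([9, 92])
rmin([9, 92]): compare 9 with rmin([92])
rmin([92]) = 92  (base case)
Compare 9 with 92 -> 9
Compare 87 with 9 -> 9
Compare 3 with 9 -> 3
Compare 34 with 3 -> 3
Compare 5 with 3 -> 3
Compare 67 with 3 -> 3
Compare 11 with 3 -> 3

3


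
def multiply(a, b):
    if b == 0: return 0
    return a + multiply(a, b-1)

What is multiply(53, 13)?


multiply(53, 13) = 53 + multiply(53, 12)
multiply(53, 12) = 53 + multiply(53, 11)
multiply(53, 11) = 53 + multiply(53, 10)
multiply(53, 10) = 53 + multiply(53, 9)
multiply(53, 9) = 53 + multiply(53, 8)
multiply(53, 8) = 53 + multiply(53, 7)
multiply(53, 7) = 53 + multiply(53, 6)
multiply(53, 6) = 53 + multiply(53, 5)
multiply(53, 5) = 53 + multiply(53, 4)
multiply(53, 4) = 53 + multiply(53, 3)
multiply(53, 3) = 53 + multiply(53, 2)
multiply(53, 2) = 53 + multiply(53, 1)
multiply(53, 1) = 53 + multiply(53, 0)
multiply(53, 0) = 0  (base case)
Total: 53 + 53 + 53 + 53 + 53 + 53 + 53 + 53 + 53 + 53 + 53 + 53 + 53 + 0 = 689

689


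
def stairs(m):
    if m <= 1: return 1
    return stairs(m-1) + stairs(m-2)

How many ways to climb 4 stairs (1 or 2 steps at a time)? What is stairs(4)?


Building up from base cases:
stairs(0) = 1
stairs(1) = 1
stairs(2) = stairs(1) + stairs(0) = 1 + 1 = 2
stairs(3) = stairs(2) + stairs(1) = 2 + 1 = 3
stairs(4) = stairs(3) + stairs(2) = 3 + 2 = 5

5


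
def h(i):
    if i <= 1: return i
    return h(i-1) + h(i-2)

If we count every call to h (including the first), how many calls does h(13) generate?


Let C(n) = total calls for h(n)
C(0) = 1, C(1) = 1
C(2) = 1 + C(1) + C(0) = 1 + 1 + 1 = 3
C(3) = 1 + C(2) + C(1) = 1 + 3 + 1 = 5
C(4) = 1 + C(3) + C(2) = 1 + 5 + 3 = 9
C(5) = 1 + C(4) + C(3) = 1 + 9 + 5 = 15
C(6) = 1 + C(5) + C(4) = 1 + 15 + 9 = 25
C(7) = 1 + C(6) + C(5) = 1 + 25 + 15 = 41
C(8) = 1 + C(7) + C(6) = 1 + 41 + 25 = 67
C(9) = 1 + C(8) + C(7) = 1 + 67 + 41 = 109
C(10) = 1 + C(9) + C(8) = 1 + 109 + 67 = 177
C(11) = 1 + C(10) + C(9) = 1 + 177 + 109 = 287
C(12) = 1 + C(11) + C(10) = 1 + 287 + 177 = 465
C(13) = 1 + C(12) + C(11) = 1 + 465 + 287 = 753

753


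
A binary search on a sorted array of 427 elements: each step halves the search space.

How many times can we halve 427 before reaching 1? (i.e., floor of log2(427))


427 / 2 = 213
213 / 2 = 106
106 / 2 = 53
53 / 2 = 26
26 / 2 = 13
13 / 2 = 6
6 / 2 = 3
3 / 2 = 1
Reached 1 after 8 halvings

8


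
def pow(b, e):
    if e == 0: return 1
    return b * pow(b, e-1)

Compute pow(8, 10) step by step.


pow(8, 10)
= 8 * pow(8, 9)
= 8 * 8 * pow(8, 8)
= 8 * 8 * 8 * pow(8, 7)
= 8 * 8 * 8 * 8 * pow(8, 6)
= 8 * 8 * 8 * 8 * 8 * pow(8, 5)
= 8 * 8 * 8 * 8 * 8 * 8 * pow(8, 4)
= 8 * 8 * 8 * 8 * 8 * 8 * 8 * pow(8, 3)
= 8 * 8 * 8 * 8 * 8 * 8 * 8 * 8 * pow(8, 2)
= 8 * 8 * 8 * 8 * 8 * 8 * 8 * 8 * 8 * pow(8, 1)
= 8 * 8 * 8 * 8 * 8 * 8 * 8 * 8 * 8 * 8 * pow(8, 0)
= 8 * 8 * 8 * 8 * 8 * 8 * 8 * 8 * 8 * 8 * 1
= 1073741824

1073741824


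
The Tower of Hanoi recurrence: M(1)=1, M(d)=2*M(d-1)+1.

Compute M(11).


M(11) = 2 * M(10) + 1
M(10) = 2 * M(9) + 1
M(9) = 2 * M(8) + 1
M(8) = 2 * M(7) + 1
M(7) = 2 * M(6) + 1
M(6) = 2 * M(5) + 1
M(5) = 2 * M(4) + 1
M(4) = 2 * M(3) + 1
M(3) = 2 * M(2) + 1
M(2) = 2 * M(1) + 1
M(1) = 1  (base case)
M(2) = 2 * 1 + 1 = 3
M(3) = 2 * 3 + 1 = 7
M(4) = 2 * 7 + 1 = 15
M(5) = 2 * 15 + 1 = 31
M(6) = 2 * 31 + 1 = 63
M(7) = 2 * 63 + 1 = 127
M(8) = 2 * 127 + 1 = 255
M(9) = 2 * 255 + 1 = 511
M(10) = 2 * 511 + 1 = 1023
M(11) = 2 * 1023 + 1 = 2047

2047


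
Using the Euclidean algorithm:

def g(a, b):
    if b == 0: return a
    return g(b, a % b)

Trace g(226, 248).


g(226, 248) = g(248, 226)
g(248, 226) = g(226, 22)
g(226, 22) = g(22, 6)
g(22, 6) = g(6, 4)
g(6, 4) = g(4, 2)
g(4, 2) = g(2, 0)
g(2, 0) = 2  (base case)

2


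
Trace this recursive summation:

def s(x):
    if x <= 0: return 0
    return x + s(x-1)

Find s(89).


s(89)
= 89 + 88 + 87 + 86 + 85 + 84 + 83 + 82 + 81 + 80 + 79 + 78 + 77 + 76 + 75 + 74 + 73 + 72 + 71 + 70 + 69 + 68 + 67 + 66 + 65 + 64 + 63 + 62 + 61 + 60 + 59 + 58 + 57 + 56 + 55 + 54 + 53 + 52 + 51 + 50 + 49 + 48 + 47 + 46 + 45 + 44 + 43 + 42 + 41 + 40 + 39 + 38 + 37 + 36 + 35 + 34 + 33 + 32 + 31 + 30 + 29 + 28 + 27 + 26 + 25 + 24 + 23 + 22 + 21 + 20 + 19 + 18 + 17 + 16 + 15 + 14 + 13 + 12 + 11 + 10 + 9 + 8 + 7 + 6 + 5 + 4 + 3 + 2 + 1 + s(0)
= 89 + 88 + 87 + 86 + 85 + 84 + 83 + 82 + 81 + 80 + 79 + 78 + 77 + 76 + 75 + 74 + 73 + 72 + 71 + 70 + 69 + 68 + 67 + 66 + 65 + 64 + 63 + 62 + 61 + 60 + 59 + 58 + 57 + 56 + 55 + 54 + 53 + 52 + 51 + 50 + 49 + 48 + 47 + 46 + 45 + 44 + 43 + 42 + 41 + 40 + 39 + 38 + 37 + 36 + 35 + 34 + 33 + 32 + 31 + 30 + 29 + 28 + 27 + 26 + 25 + 24 + 23 + 22 + 21 + 20 + 19 + 18 + 17 + 16 + 15 + 14 + 13 + 12 + 11 + 10 + 9 + 8 + 7 + 6 + 5 + 4 + 3 + 2 + 1 + 0
= 4005

4005


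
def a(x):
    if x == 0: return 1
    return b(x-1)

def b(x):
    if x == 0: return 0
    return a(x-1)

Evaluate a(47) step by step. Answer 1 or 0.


a(47) = b(46)
b(46) = a(45)
a(45) = b(44)
b(44) = a(43)
a(43) = b(42)
b(42) = a(41)
a(41) = b(40)
b(40) = a(39)
a(39) = b(38)
b(38) = a(37)
a(37) = b(36)
b(36) = a(35)
a(35) = b(34)
b(34) = a(33)
a(33) = b(32)
b(32) = a(31)
a(31) = b(30)
b(30) = a(29)
a(29) = b(28)
b(28) = a(27)
a(27) = b(26)
b(26) = a(25)
a(25) = b(24)
b(24) = a(23)
a(23) = b(22)
b(22) = a(21)
a(21) = b(20)
b(20) = a(19)
a(19) = b(18)
b(18) = a(17)
a(17) = b(16)
b(16) = a(15)
a(15) = b(14)
b(14) = a(13)
a(13) = b(12)
b(12) = a(11)
a(11) = b(10)
b(10) = a(9)
a(9) = b(8)
b(8) = a(7)
a(7) = b(6)
b(6) = a(5)
a(5) = b(4)
b(4) = a(3)
a(3) = b(2)
b(2) = a(1)
a(1) = b(0)
b(0) = 0  (base case)
Result: 0

0


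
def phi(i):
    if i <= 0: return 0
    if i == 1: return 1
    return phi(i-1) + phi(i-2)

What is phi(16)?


Computing phi(16) bottom-up:
phi(0) = 0
phi(1) = 1
phi(2) = phi(1) + phi(0) = 1 + 0 = 1
phi(3) = phi(2) + phi(1) = 1 + 1 = 2
phi(4) = phi(3) + phi(2) = 2 + 1 = 3
phi(5) = phi(4) + phi(3) = 3 + 2 = 5
phi(6) = phi(5) + phi(4) = 5 + 3 = 8
phi(7) = phi(6) + phi(5) = 8 + 5 = 13
phi(8) = phi(7) + phi(6) = 13 + 8 = 21
phi(9) = phi(8) + phi(7) = 21 + 13 = 34
phi(10) = phi(9) + phi(8) = 34 + 21 = 55
phi(11) = phi(10) + phi(9) = 55 + 34 = 89
phi(12) = phi(11) + phi(10) = 89 + 55 = 144
phi(13) = phi(12) + phi(11) = 144 + 89 = 233
phi(14) = phi(13) + phi(12) = 233 + 144 = 377
phi(15) = phi(14) + phi(13) = 377 + 233 = 610
phi(16) = phi(15) + phi(14) = 610 + 377 = 987

987


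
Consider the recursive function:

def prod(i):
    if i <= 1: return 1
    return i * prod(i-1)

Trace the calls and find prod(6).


prod(6)
= 6 * prod(5)
= 6 * 5 * prod(4)
= 6 * 5 * 4 * prod(3)
= 6 * 5 * 4 * 3 * prod(2)
= 6 * 5 * 4 * 3 * 2 * prod(1)
= 6 * 5 * 4 * 3 * 2 * 1
= 720

720


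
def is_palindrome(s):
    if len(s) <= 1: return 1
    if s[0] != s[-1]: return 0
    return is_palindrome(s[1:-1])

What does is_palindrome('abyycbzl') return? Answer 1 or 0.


is_palindrome('abyycbzl'): s[0]='a' != s[-1]='l' -> return 0
Result: 0 (not a palindrome)

0


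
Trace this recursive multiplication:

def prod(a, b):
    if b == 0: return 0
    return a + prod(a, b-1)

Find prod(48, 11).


prod(48, 11) = 48 + prod(48, 10)
prod(48, 10) = 48 + prod(48, 9)
prod(48, 9) = 48 + prod(48, 8)
prod(48, 8) = 48 + prod(48, 7)
prod(48, 7) = 48 + prod(48, 6)
prod(48, 6) = 48 + prod(48, 5)
prod(48, 5) = 48 + prod(48, 4)
prod(48, 4) = 48 + prod(48, 3)
prod(48, 3) = 48 + prod(48, 2)
prod(48, 2) = 48 + prod(48, 1)
prod(48, 1) = 48 + prod(48, 0)
prod(48, 0) = 0  (base case)
Total: 48 + 48 + 48 + 48 + 48 + 48 + 48 + 48 + 48 + 48 + 48 + 0 = 528

528


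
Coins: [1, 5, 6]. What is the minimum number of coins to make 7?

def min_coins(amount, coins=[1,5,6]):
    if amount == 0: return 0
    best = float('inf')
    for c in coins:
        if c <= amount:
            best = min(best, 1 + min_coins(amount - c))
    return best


Building up with DP:
min_coins(0) = 0
min_coins(1) = min(1+min_coins(0)=1+0=1) = 1
min_coins(2) = min(1+min_coins(1)=1+1=2) = 2
min_coins(3) = min(1+min_coins(2)=1+2=3) = 3
min_coins(4) = min(1+min_coins(3)=1+3=4) = 4
min_coins(5) = min(1+min_coins(4)=1+4=5, 1+min_coins(0)=1+0=1) = 1
min_coins(6) = min(1+min_coins(5)=1+1=2, 1+min_coins(1)=1+1=2, 1+min_coins(0)=1+0=1) = 1
min_coins(7) = min(1+min_coins(6)=1+1=2, 1+min_coins(2)=1+2=3, 1+min_coins(1)=1+1=2) = 2

2


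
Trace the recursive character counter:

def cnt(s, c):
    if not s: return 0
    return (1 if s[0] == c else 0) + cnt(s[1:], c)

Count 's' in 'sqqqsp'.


s[0]='s' == 's' -> 1
s[0]='q' != 's' -> 0
s[0]='q' != 's' -> 0
s[0]='q' != 's' -> 0
s[0]='s' == 's' -> 1
s[0]='p' != 's' -> 0
Sum: 1 + 0 + 0 + 0 + 1 + 0 = 2

2


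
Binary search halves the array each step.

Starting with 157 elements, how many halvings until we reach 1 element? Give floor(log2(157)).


157 / 2 = 78
78 / 2 = 39
39 / 2 = 19
19 / 2 = 9
9 / 2 = 4
4 / 2 = 2
2 / 2 = 1
Reached 1 after 7 halvings

7


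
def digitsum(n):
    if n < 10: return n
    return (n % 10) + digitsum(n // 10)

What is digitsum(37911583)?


digitsum(37911583) = 3 + digitsum(3791158)
digitsum(3791158) = 8 + digitsum(379115)
digitsum(379115) = 5 + digitsum(37911)
digitsum(37911) = 1 + digitsum(3791)
digitsum(3791) = 1 + digitsum(379)
digitsum(379) = 9 + digitsum(37)
digitsum(37) = 7 + digitsum(3)
digitsum(3) = 3  (base case)
Total: 3 + 8 + 5 + 1 + 1 + 9 + 7 + 3 = 37

37


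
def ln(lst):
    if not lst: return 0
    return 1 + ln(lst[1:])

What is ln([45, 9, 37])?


ln([45, 9, 37]) = 1 + ln([9, 37])
ln([9, 37]) = 1 + ln([37])
ln([37]) = 1 + ln([])
ln([]) = 0  (base case)
Unwinding: 1 + 1 + 1 + 0 = 3

3


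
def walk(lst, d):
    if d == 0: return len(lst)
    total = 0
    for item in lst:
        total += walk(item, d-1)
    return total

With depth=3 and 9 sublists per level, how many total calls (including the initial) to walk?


At depth 0 (root): 1 call
At depth 1: each of 1 parents calls walk on 9 children = 9 calls
At depth 2: each of 9 parents calls walk on 9 children = 81 calls
At depth 3: each of 81 parents calls walk on 9 children = 729 calls
Total: 1 + 9 + 81 + 729 = 820

820


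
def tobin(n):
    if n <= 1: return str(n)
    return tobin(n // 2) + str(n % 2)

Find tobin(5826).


tobin(5826) = tobin(2913) + '0'
tobin(2913) = tobin(1456) + '1'
tobin(1456) = tobin(728) + '0'
tobin(728) = tobin(364) + '0'
tobin(364) = tobin(182) + '0'
tobin(182) = tobin(91) + '0'
tobin(91) = tobin(45) + '1'
tobin(45) = tobin(22) + '1'
tobin(22) = tobin(11) + '0'
tobin(11) = tobin(5) + '1'
tobin(5) = tobin(2) + '1'
tobin(2) = tobin(1) + '0'
tobin(1) = '1'  (base case)
Concatenating: '1' + '0' + '1' + '1' + '0' + '1' + '1' + '0' + '0' + '0' + '0' + '1' + '0' = '1011011000010'

1011011000010


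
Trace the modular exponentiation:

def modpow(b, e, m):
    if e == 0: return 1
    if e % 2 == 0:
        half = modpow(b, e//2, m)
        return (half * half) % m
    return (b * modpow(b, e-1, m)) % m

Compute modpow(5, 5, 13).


modpow(5, 5, 13): e is odd, compute modpow(5, 4, 13)
  modpow(5, 4, 13): e is even, compute modpow(5, 2, 13)
    modpow(5, 2, 13): e is even, compute modpow(5, 1, 13)
      modpow(5, 1, 13): e is odd, compute modpow(5, 0, 13)
        modpow(5, 0, 13) = 1
      (5 * 1) % 13 = 5
    half=5, (5*5) % 13 = 12
  half=12, (12*12) % 13 = 1
(5 * 1) % 13 = 5

5


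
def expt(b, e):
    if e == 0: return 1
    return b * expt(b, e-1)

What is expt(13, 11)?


expt(13, 11)
= 13 * expt(13, 10)
= 13 * 13 * expt(13, 9)
= 13 * 13 * 13 * expt(13, 8)
= 13 * 13 * 13 * 13 * expt(13, 7)
= 13 * 13 * 13 * 13 * 13 * expt(13, 6)
= 13 * 13 * 13 * 13 * 13 * 13 * expt(13, 5)
= 13 * 13 * 13 * 13 * 13 * 13 * 13 * expt(13, 4)
= 13 * 13 * 13 * 13 * 13 * 13 * 13 * 13 * expt(13, 3)
= 13 * 13 * 13 * 13 * 13 * 13 * 13 * 13 * 13 * expt(13, 2)
= 13 * 13 * 13 * 13 * 13 * 13 * 13 * 13 * 13 * 13 * expt(13, 1)
= 13 * 13 * 13 * 13 * 13 * 13 * 13 * 13 * 13 * 13 * 13 * expt(13, 0)
= 13 * 13 * 13 * 13 * 13 * 13 * 13 * 13 * 13 * 13 * 13 * 1
= 1792160394037

1792160394037


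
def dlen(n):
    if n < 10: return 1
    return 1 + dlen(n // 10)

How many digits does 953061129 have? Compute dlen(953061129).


dlen(953061129) = 1 + dlen(95306112)
dlen(95306112) = 1 + dlen(9530611)
dlen(9530611) = 1 + dlen(953061)
dlen(953061) = 1 + dlen(95306)
dlen(95306) = 1 + dlen(9530)
dlen(9530) = 1 + dlen(953)
dlen(953) = 1 + dlen(95)
dlen(95) = 1 + dlen(9)
dlen(9) = 1  (base case: 9 < 10)
Unwinding: 1 + 1 + 1 + 1 + 1 + 1 + 1 + 1 + 1 = 9

9


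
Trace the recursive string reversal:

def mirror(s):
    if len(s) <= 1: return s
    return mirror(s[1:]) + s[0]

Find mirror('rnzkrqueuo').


mirror('rnzkrqueuo') = mirror('nzkrqueuo') + 'r'
mirror('nzkrqueuo') = mirror('zkrqueuo') + 'n'
mirror('zkrqueuo') = mirror('krqueuo') + 'z'
mirror('krqueuo') = mirror('rqueuo') + 'k'
mirror('rqueuo') = mirror('queuo') + 'r'
mirror('queuo') = mirror('ueuo') + 'q'
mirror('ueuo') = mirror('euo') + 'u'
mirror('euo') = mirror('uo') + 'e'
mirror('uo') = mirror('o') + 'u'
mirror('o') = 'o'  (base case)
Concatenating: 'o' + 'u' + 'e' + 'u' + 'q' + 'r' + 'k' + 'z' + 'n' + 'r' = 'oueuqrkznr'

oueuqrkznr


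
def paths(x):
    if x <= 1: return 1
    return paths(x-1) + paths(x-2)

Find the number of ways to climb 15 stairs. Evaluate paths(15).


Building up from base cases:
paths(0) = 1
paths(1) = 1
paths(2) = paths(1) + paths(0) = 1 + 1 = 2
paths(3) = paths(2) + paths(1) = 2 + 1 = 3
paths(4) = paths(3) + paths(2) = 3 + 2 = 5
paths(5) = paths(4) + paths(3) = 5 + 3 = 8
paths(6) = paths(5) + paths(4) = 8 + 5 = 13
paths(7) = paths(6) + paths(5) = 13 + 8 = 21
paths(8) = paths(7) + paths(6) = 21 + 13 = 34
paths(9) = paths(8) + paths(7) = 34 + 21 = 55
paths(10) = paths(9) + paths(8) = 55 + 34 = 89
paths(11) = paths(10) + paths(9) = 89 + 55 = 144
paths(12) = paths(11) + paths(10) = 144 + 89 = 233
paths(13) = paths(12) + paths(11) = 233 + 144 = 377
paths(14) = paths(13) + paths(12) = 377 + 233 = 610
paths(15) = paths(14) + paths(13) = 610 + 377 = 987

987


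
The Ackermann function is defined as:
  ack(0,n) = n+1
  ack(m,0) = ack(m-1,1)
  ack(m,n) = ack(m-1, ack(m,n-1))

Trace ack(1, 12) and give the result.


ack(1, 12) = ack(0, ack(1, 11))
  ack(1, 11) = ack(0, ack(1, 10))
    ack(1, 10) = ack(0, ack(1, 9))
      ack(1, 9) = ack(0, ack(1, 8))
        ack(1, 8) = ack(0, ack(1, 7))
          ack(1, 7) = ack(0, ack(1, 6))
          ack(1, 6) = ack(0, ack(1, 5))
          ack(1, 5) = ack(0, ack(1, 4))
          ack(1, 4) = ack(0, ack(1, 3))
          ack(1, 3) = ack(0, ack(1, 2))
          ack(1, 2) = ack(0, ack(1, 1))
          ack(1, 1) = ack(0, ack(1, 0))
          ack(1, 0) = ack(0, 1)
          ack(0, 1) = 2
            = ack(0, 2)
          ack(0, 2) = 3
            = ack(0, 3)
          ack(0, 3) = 4
            = ack(0, 4)
          ack(0, 4) = 5
            = ack(0, 5)
          ack(0, 5) = 6
            = ack(0, 6)
          ack(0, 6) = 7
            = ack(0, 7)
... (trace truncated)
Result: ack(1, 12) = 14

14


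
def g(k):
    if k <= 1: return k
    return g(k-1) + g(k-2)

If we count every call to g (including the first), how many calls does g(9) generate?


Let C(n) = total calls for g(n)
C(0) = 1, C(1) = 1
C(2) = 1 + C(1) + C(0) = 1 + 1 + 1 = 3
C(3) = 1 + C(2) + C(1) = 1 + 3 + 1 = 5
C(4) = 1 + C(3) + C(2) = 1 + 5 + 3 = 9
C(5) = 1 + C(4) + C(3) = 1 + 9 + 5 = 15
C(6) = 1 + C(5) + C(4) = 1 + 15 + 9 = 25
C(7) = 1 + C(6) + C(5) = 1 + 25 + 15 = 41
C(8) = 1 + C(7) + C(6) = 1 + 41 + 25 = 67
C(9) = 1 + C(8) + C(7) = 1 + 67 + 41 = 109

109


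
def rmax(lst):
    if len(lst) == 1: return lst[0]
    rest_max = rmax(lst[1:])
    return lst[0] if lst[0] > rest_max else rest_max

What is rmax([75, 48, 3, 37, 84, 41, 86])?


rmax([75, 48, 3, 37, 84, 41, 86]): compare 75 with rmax([48, 3, 37, 84, 41, 86])
rmax([48, 3, 37, 84, 41, 86]): compare 48 with rmax([3, 37, 84, 41, 86])
rmax([3, 37, 84, 41, 86]): compare 3 with rmax([37, 84, 41, 86])
rmax([37, 84, 41, 86]): compare 37 with rmax([84, 41, 86])
rmax([84, 41, 86]): compare 84 with rmax([41, 86])
rmax([41, 86]): compare 41 with rmax([86])
rmax([86]) = 86  (base case)
Compare 41 with 86 -> 86
Compare 84 with 86 -> 86
Compare 37 with 86 -> 86
Compare 3 with 86 -> 86
Compare 48 with 86 -> 86
Compare 75 with 86 -> 86

86


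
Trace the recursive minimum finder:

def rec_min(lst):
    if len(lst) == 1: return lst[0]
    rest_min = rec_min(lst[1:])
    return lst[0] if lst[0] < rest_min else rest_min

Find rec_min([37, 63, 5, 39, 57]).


rec_min([37, 63, 5, 39, 57]): compare 37 with rec_min([63, 5, 39, 57])
rec_min([63, 5, 39, 57]): compare 63 with rec_min([5, 39, 57])
rec_min([5, 39, 57]): compare 5 with rec_min([39, 57])
rec_min([39, 57]): compare 39 with rec_min([57])
rec_min([57]) = 57  (base case)
Compare 39 with 57 -> 39
Compare 5 with 39 -> 5
Compare 63 with 5 -> 5
Compare 37 with 5 -> 5

5


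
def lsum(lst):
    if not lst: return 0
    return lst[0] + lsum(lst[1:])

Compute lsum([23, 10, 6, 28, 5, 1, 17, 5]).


lsum([23, 10, 6, 28, 5, 1, 17, 5]) = 23 + lsum([10, 6, 28, 5, 1, 17, 5])
lsum([10, 6, 28, 5, 1, 17, 5]) = 10 + lsum([6, 28, 5, 1, 17, 5])
lsum([6, 28, 5, 1, 17, 5]) = 6 + lsum([28, 5, 1, 17, 5])
lsum([28, 5, 1, 17, 5]) = 28 + lsum([5, 1, 17, 5])
lsum([5, 1, 17, 5]) = 5 + lsum([1, 17, 5])
lsum([1, 17, 5]) = 1 + lsum([17, 5])
lsum([17, 5]) = 17 + lsum([5])
lsum([5]) = 5 + lsum([])
lsum([]) = 0  (base case)
Total: 23 + 10 + 6 + 28 + 5 + 1 + 17 + 5 + 0 = 95

95


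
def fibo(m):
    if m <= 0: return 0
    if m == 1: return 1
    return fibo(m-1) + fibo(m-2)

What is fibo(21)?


Computing fibo(21) bottom-up:
fibo(0) = 0
fibo(1) = 1
fibo(2) = fibo(1) + fibo(0) = 1 + 0 = 1
fibo(3) = fibo(2) + fibo(1) = 1 + 1 = 2
fibo(4) = fibo(3) + fibo(2) = 2 + 1 = 3
fibo(5) = fibo(4) + fibo(3) = 3 + 2 = 5
fibo(6) = fibo(5) + fibo(4) = 5 + 3 = 8
fibo(7) = fibo(6) + fibo(5) = 8 + 5 = 13
fibo(8) = fibo(7) + fibo(6) = 13 + 8 = 21
fibo(9) = fibo(8) + fibo(7) = 21 + 13 = 34
fibo(10) = fibo(9) + fibo(8) = 34 + 21 = 55
fibo(11) = fibo(10) + fibo(9) = 55 + 34 = 89
fibo(12) = fibo(11) + fibo(10) = 89 + 55 = 144
fibo(13) = fibo(12) + fibo(11) = 144 + 89 = 233
fibo(14) = fibo(13) + fibo(12) = 233 + 144 = 377
fibo(15) = fibo(14) + fibo(13) = 377 + 233 = 610
fibo(16) = fibo(15) + fibo(14) = 610 + 377 = 987
fibo(17) = fibo(16) + fibo(15) = 987 + 610 = 1597
fibo(18) = fibo(17) + fibo(16) = 1597 + 987 = 2584
fibo(19) = fibo(18) + fibo(17) = 2584 + 1597 = 4181
fibo(20) = fibo(19) + fibo(18) = 4181 + 2584 = 6765
fibo(21) = fibo(20) + fibo(19) = 6765 + 4181 = 10946

10946


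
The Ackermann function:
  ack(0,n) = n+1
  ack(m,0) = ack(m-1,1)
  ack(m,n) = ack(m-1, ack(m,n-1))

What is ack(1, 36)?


ack(1, 36) = ack(0, ack(1, 35))
  ack(1, 35) = ack(0, ack(1, 34))
    ack(1, 34) = ack(0, ack(1, 33))
      ack(1, 33) = ack(0, ack(1, 32))
        ack(1, 32) = ack(0, ack(1, 31))
          ack(1, 31) = ack(0, ack(1, 30))
          ack(1, 30) = ack(0, ack(1, 29))
          ack(1, 29) = ack(0, ack(1, 28))
          ack(1, 28) = ack(0, ack(1, 27))
          ack(1, 27) = ack(0, ack(1, 26))
          ack(1, 26) = ack(0, ack(1, 25))
          ack(1, 25) = ack(0, ack(1, 24))
          ack(1, 24) = ack(0, ack(1, 23))
          ack(1, 23) = ack(0, ack(1, 22))
          ack(1, 22) = ack(0, ack(1, 21))
          ack(1, 21) = ack(0, ack(1, 20))
          ack(1, 20) = ack(0, ack(1, 19))
          ack(1, 19) = ack(0, ack(1, 18))
          ack(1, 18) = ack(0, ack(1, 17))
          ack(1, 17) = ack(0, ack(1, 16))
          ack(1, 16) = ack(0, ack(1, 15))
          ack(1, 15) = ack(0, ack(1, 14))
          ack(1, 14) = ack(0, ack(1, 13))
          ack(1, 13) = ack(0, ack(1, 12))
          ack(1, 12) = ack(0, ack(1, 11))
... (trace truncated)
Result: ack(1, 36) = 38

38


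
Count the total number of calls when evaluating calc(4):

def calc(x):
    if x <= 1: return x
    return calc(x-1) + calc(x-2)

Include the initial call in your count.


Let C(n) = total calls for calc(n)
C(0) = 1, C(1) = 1
C(2) = 1 + C(1) + C(0) = 1 + 1 + 1 = 3
C(3) = 1 + C(2) + C(1) = 1 + 3 + 1 = 5
C(4) = 1 + C(3) + C(2) = 1 + 5 + 3 = 9

9


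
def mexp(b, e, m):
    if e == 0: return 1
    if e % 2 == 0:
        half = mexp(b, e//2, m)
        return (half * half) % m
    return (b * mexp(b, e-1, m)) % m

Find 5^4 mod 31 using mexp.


mexp(5, 4, 31): e is even, compute mexp(5, 2, 31)
  mexp(5, 2, 31): e is even, compute mexp(5, 1, 31)
    mexp(5, 1, 31): e is odd, compute mexp(5, 0, 31)
      mexp(5, 0, 31) = 1
    (5 * 1) % 31 = 5
  half=5, (5*5) % 31 = 25
half=25, (25*25) % 31 = 5

5


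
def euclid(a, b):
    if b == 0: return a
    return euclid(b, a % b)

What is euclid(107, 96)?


euclid(107, 96) = euclid(96, 11)
euclid(96, 11) = euclid(11, 8)
euclid(11, 8) = euclid(8, 3)
euclid(8, 3) = euclid(3, 2)
euclid(3, 2) = euclid(2, 1)
euclid(2, 1) = euclid(1, 0)
euclid(1, 0) = 1  (base case)

1


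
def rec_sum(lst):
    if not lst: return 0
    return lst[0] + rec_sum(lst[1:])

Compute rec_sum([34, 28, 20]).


rec_sum([34, 28, 20]) = 34 + rec_sum([28, 20])
rec_sum([28, 20]) = 28 + rec_sum([20])
rec_sum([20]) = 20 + rec_sum([])
rec_sum([]) = 0  (base case)
Total: 34 + 28 + 20 + 0 = 82

82


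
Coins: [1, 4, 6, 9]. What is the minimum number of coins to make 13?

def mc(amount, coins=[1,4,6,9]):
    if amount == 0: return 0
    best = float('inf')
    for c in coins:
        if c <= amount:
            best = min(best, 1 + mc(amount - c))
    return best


Building up with DP:
mc(0) = 0
mc(1) = min(1+mc(0)=1+0=1) = 1
mc(2) = min(1+mc(1)=1+1=2) = 2
mc(3) = min(1+mc(2)=1+2=3) = 3
mc(4) = min(1+mc(3)=1+3=4, 1+mc(0)=1+0=1) = 1
mc(5) = min(1+mc(4)=1+1=2, 1+mc(1)=1+1=2) = 2
mc(6) = min(1+mc(5)=1+2=3, 1+mc(2)=1+2=3, 1+mc(0)=1+0=1) = 1
mc(7) = min(1+mc(6)=1+1=2, 1+mc(3)=1+3=4, 1+mc(1)=1+1=2) = 2
mc(8) = min(1+mc(7)=1+2=3, 1+mc(4)=1+1=2, 1+mc(2)=1+2=3) = 2
mc(9) = min(1+mc(8)=1+2=3, 1+mc(5)=1+2=3, 1+mc(3)=1+3=4, 1+mc(0)=1+0=1) = 1
mc(10) = min(1+mc(9)=1+1=2, 1+mc(6)=1+1=2, 1+mc(4)=1+1=2, 1+mc(1)=1+1=2) = 2
mc(11) = min(1+mc(10)=1+2=3, 1+mc(7)=1+2=3, 1+mc(5)=1+2=3, 1+mc(2)=1+2=3) = 3
mc(12) = min(1+mc(11)=1+3=4, 1+mc(8)=1+2=3, 1+mc(6)=1+1=2, 1+mc(3)=1+3=4) = 2
mc(13) = min(1+mc(12)=1+2=3, 1+mc(9)=1+1=2, 1+mc(7)=1+2=3, 1+mc(4)=1+1=2) = 2

2


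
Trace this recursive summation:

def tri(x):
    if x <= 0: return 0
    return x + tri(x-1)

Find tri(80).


tri(80)
= 80 + 79 + 78 + 77 + 76 + 75 + 74 + 73 + 72 + 71 + 70 + 69 + 68 + 67 + 66 + 65 + 64 + 63 + 62 + 61 + 60 + 59 + 58 + 57 + 56 + 55 + 54 + 53 + 52 + 51 + 50 + 49 + 48 + 47 + 46 + 45 + 44 + 43 + 42 + 41 + 40 + 39 + 38 + 37 + 36 + 35 + 34 + 33 + 32 + 31 + 30 + 29 + 28 + 27 + 26 + 25 + 24 + 23 + 22 + 21 + 20 + 19 + 18 + 17 + 16 + 15 + 14 + 13 + 12 + 11 + 10 + 9 + 8 + 7 + 6 + 5 + 4 + 3 + 2 + 1 + tri(0)
= 80 + 79 + 78 + 77 + 76 + 75 + 74 + 73 + 72 + 71 + 70 + 69 + 68 + 67 + 66 + 65 + 64 + 63 + 62 + 61 + 60 + 59 + 58 + 57 + 56 + 55 + 54 + 53 + 52 + 51 + 50 + 49 + 48 + 47 + 46 + 45 + 44 + 43 + 42 + 41 + 40 + 39 + 38 + 37 + 36 + 35 + 34 + 33 + 32 + 31 + 30 + 29 + 28 + 27 + 26 + 25 + 24 + 23 + 22 + 21 + 20 + 19 + 18 + 17 + 16 + 15 + 14 + 13 + 12 + 11 + 10 + 9 + 8 + 7 + 6 + 5 + 4 + 3 + 2 + 1 + 0
= 3240

3240


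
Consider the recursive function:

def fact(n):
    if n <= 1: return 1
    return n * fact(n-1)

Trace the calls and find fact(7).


fact(7)
= 7 * fact(6)
= 7 * 6 * fact(5)
= 7 * 6 * 5 * fact(4)
= 7 * 6 * 5 * 4 * fact(3)
= 7 * 6 * 5 * 4 * 3 * fact(2)
= 7 * 6 * 5 * 4 * 3 * 2 * fact(1)
= 7 * 6 * 5 * 4 * 3 * 2 * 1
= 5040

5040


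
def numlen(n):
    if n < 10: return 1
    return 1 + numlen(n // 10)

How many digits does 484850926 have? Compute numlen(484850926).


numlen(484850926) = 1 + numlen(48485092)
numlen(48485092) = 1 + numlen(4848509)
numlen(4848509) = 1 + numlen(484850)
numlen(484850) = 1 + numlen(48485)
numlen(48485) = 1 + numlen(4848)
numlen(4848) = 1 + numlen(484)
numlen(484) = 1 + numlen(48)
numlen(48) = 1 + numlen(4)
numlen(4) = 1  (base case: 4 < 10)
Unwinding: 1 + 1 + 1 + 1 + 1 + 1 + 1 + 1 + 1 = 9

9


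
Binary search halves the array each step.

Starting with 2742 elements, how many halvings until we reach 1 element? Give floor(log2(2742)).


2742 / 2 = 1371
1371 / 2 = 685
685 / 2 = 342
342 / 2 = 171
171 / 2 = 85
85 / 2 = 42
42 / 2 = 21
21 / 2 = 10
10 / 2 = 5
5 / 2 = 2
2 / 2 = 1
Reached 1 after 11 halvings

11


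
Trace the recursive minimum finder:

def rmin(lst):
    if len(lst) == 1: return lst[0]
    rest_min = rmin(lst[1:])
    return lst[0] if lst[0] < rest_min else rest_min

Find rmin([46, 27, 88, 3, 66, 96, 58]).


rmin([46, 27, 88, 3, 66, 96, 58]): compare 46 with rmin([27, 88, 3, 66, 96, 58])
rmin([27, 88, 3, 66, 96, 58]): compare 27 with rmin([88, 3, 66, 96, 58])
rmin([88, 3, 66, 96, 58]): compare 88 with rmin([3, 66, 96, 58])
rmin([3, 66, 96, 58]): compare 3 with rmin([66, 96, 58])
rmin([66, 96, 58]): compare 66 with rmin([96, 58])
rmin([96, 58]): compare 96 with rmin([58])
rmin([58]) = 58  (base case)
Compare 96 with 58 -> 58
Compare 66 with 58 -> 58
Compare 3 with 58 -> 3
Compare 88 with 3 -> 3
Compare 27 with 3 -> 3
Compare 46 with 3 -> 3

3


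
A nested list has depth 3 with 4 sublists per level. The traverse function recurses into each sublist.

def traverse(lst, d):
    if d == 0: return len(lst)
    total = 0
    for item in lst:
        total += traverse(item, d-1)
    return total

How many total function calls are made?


At depth 0 (root): 1 call
At depth 1: each of 1 parents calls traverse on 4 children = 4 calls
At depth 2: each of 4 parents calls traverse on 4 children = 16 calls
At depth 3: each of 16 parents calls traverse on 4 children = 64 calls
Total: 1 + 4 + 16 + 64 = 85

85


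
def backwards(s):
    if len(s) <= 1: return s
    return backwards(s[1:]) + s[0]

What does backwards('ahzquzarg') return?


backwards('ahzquzarg') = backwards('hzquzarg') + 'a'
backwards('hzquzarg') = backwards('zquzarg') + 'h'
backwards('zquzarg') = backwards('quzarg') + 'z'
backwards('quzarg') = backwards('uzarg') + 'q'
backwards('uzarg') = backwards('zarg') + 'u'
backwards('zarg') = backwards('arg') + 'z'
backwards('arg') = backwards('rg') + 'a'
backwards('rg') = backwards('g') + 'r'
backwards('g') = 'g'  (base case)
Concatenating: 'g' + 'r' + 'a' + 'z' + 'u' + 'q' + 'z' + 'h' + 'a' = 'grazuqzha'

grazuqzha


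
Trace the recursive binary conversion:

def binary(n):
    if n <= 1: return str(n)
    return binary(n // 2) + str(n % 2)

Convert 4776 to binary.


binary(4776) = binary(2388) + '0'
binary(2388) = binary(1194) + '0'
binary(1194) = binary(597) + '0'
binary(597) = binary(298) + '1'
binary(298) = binary(149) + '0'
binary(149) = binary(74) + '1'
binary(74) = binary(37) + '0'
binary(37) = binary(18) + '1'
binary(18) = binary(9) + '0'
binary(9) = binary(4) + '1'
binary(4) = binary(2) + '0'
binary(2) = binary(1) + '0'
binary(1) = '1'  (base case)
Concatenating: '1' + '0' + '0' + '1' + '0' + '1' + '0' + '1' + '0' + '1' + '0' + '0' + '0' = '1001010101000'

1001010101000


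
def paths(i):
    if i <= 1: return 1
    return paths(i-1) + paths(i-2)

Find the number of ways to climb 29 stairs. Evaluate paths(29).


Building up from base cases:
paths(0) = 1
paths(1) = 1
paths(2) = paths(1) + paths(0) = 1 + 1 = 2
paths(3) = paths(2) + paths(1) = 2 + 1 = 3
paths(4) = paths(3) + paths(2) = 3 + 2 = 5
paths(5) = paths(4) + paths(3) = 5 + 3 = 8
paths(6) = paths(5) + paths(4) = 8 + 5 = 13
paths(7) = paths(6) + paths(5) = 13 + 8 = 21
paths(8) = paths(7) + paths(6) = 21 + 13 = 34
paths(9) = paths(8) + paths(7) = 34 + 21 = 55
paths(10) = paths(9) + paths(8) = 55 + 34 = 89
paths(11) = paths(10) + paths(9) = 89 + 55 = 144
paths(12) = paths(11) + paths(10) = 144 + 89 = 233
paths(13) = paths(12) + paths(11) = 233 + 144 = 377
paths(14) = paths(13) + paths(12) = 377 + 233 = 610
paths(15) = paths(14) + paths(13) = 610 + 377 = 987
paths(16) = paths(15) + paths(14) = 987 + 610 = 1597
paths(17) = paths(16) + paths(15) = 1597 + 987 = 2584
paths(18) = paths(17) + paths(16) = 2584 + 1597 = 4181
paths(19) = paths(18) + paths(17) = 4181 + 2584 = 6765
paths(20) = paths(19) + paths(18) = 6765 + 4181 = 10946
paths(21) = paths(20) + paths(19) = 10946 + 6765 = 17711
paths(22) = paths(21) + paths(20) = 17711 + 10946 = 28657
paths(23) = paths(22) + paths(21) = 28657 + 17711 = 46368
paths(24) = paths(23) + paths(22) = 46368 + 28657 = 75025
paths(25) = paths(24) + paths(23) = 75025 + 46368 = 121393
paths(26) = paths(25) + paths(24) = 121393 + 75025 = 196418
paths(27) = paths(26) + paths(25) = 196418 + 121393 = 317811
paths(28) = paths(27) + paths(26) = 317811 + 196418 = 514229
paths(29) = paths(28) + paths(27) = 514229 + 317811 = 832040

832040


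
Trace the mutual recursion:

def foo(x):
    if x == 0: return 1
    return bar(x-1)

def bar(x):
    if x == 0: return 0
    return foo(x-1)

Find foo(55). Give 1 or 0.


foo(55) = bar(54)
bar(54) = foo(53)
foo(53) = bar(52)
bar(52) = foo(51)
foo(51) = bar(50)
bar(50) = foo(49)
foo(49) = bar(48)
bar(48) = foo(47)
foo(47) = bar(46)
bar(46) = foo(45)
foo(45) = bar(44)
bar(44) = foo(43)
foo(43) = bar(42)
bar(42) = foo(41)
foo(41) = bar(40)
bar(40) = foo(39)
foo(39) = bar(38)
bar(38) = foo(37)
foo(37) = bar(36)
bar(36) = foo(35)
foo(35) = bar(34)
bar(34) = foo(33)
foo(33) = bar(32)
bar(32) = foo(31)
foo(31) = bar(30)
bar(30) = foo(29)
foo(29) = bar(28)
bar(28) = foo(27)
foo(27) = bar(26)
bar(26) = foo(25)
foo(25) = bar(24)
bar(24) = foo(23)
foo(23) = bar(22)
bar(22) = foo(21)
foo(21) = bar(20)
bar(20) = foo(19)
foo(19) = bar(18)
bar(18) = foo(17)
foo(17) = bar(16)
bar(16) = foo(15)
foo(15) = bar(14)
bar(14) = foo(13)
foo(13) = bar(12)
bar(12) = foo(11)
foo(11) = bar(10)
bar(10) = foo(9)
foo(9) = bar(8)
bar(8) = foo(7)
foo(7) = bar(6)
bar(6) = foo(5)
foo(5) = bar(4)
bar(4) = foo(3)
foo(3) = bar(2)
bar(2) = foo(1)
foo(1) = bar(0)
bar(0) = 0  (base case)
Result: 0

0


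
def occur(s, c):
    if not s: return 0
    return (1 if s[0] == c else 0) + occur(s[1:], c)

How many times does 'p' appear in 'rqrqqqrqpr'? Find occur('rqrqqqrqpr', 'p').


s[0]='r' != 'p' -> 0
s[0]='q' != 'p' -> 0
s[0]='r' != 'p' -> 0
s[0]='q' != 'p' -> 0
s[0]='q' != 'p' -> 0
s[0]='q' != 'p' -> 0
s[0]='r' != 'p' -> 0
s[0]='q' != 'p' -> 0
s[0]='p' == 'p' -> 1
s[0]='r' != 'p' -> 0
Sum: 0 + 0 + 0 + 0 + 0 + 0 + 0 + 0 + 1 + 0 = 1

1


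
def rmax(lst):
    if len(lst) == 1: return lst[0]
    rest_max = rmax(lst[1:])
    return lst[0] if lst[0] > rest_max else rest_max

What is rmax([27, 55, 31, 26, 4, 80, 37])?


rmax([27, 55, 31, 26, 4, 80, 37]): compare 27 with rmax([55, 31, 26, 4, 80, 37])
rmax([55, 31, 26, 4, 80, 37]): compare 55 with rmax([31, 26, 4, 80, 37])
rmax([31, 26, 4, 80, 37]): compare 31 with rmax([26, 4, 80, 37])
rmax([26, 4, 80, 37]): compare 26 with rmax([4, 80, 37])
rmax([4, 80, 37]): compare 4 with rmax([80, 37])
rmax([80, 37]): compare 80 with rmax([37])
rmax([37]) = 37  (base case)
Compare 80 with 37 -> 80
Compare 4 with 80 -> 80
Compare 26 with 80 -> 80
Compare 31 with 80 -> 80
Compare 55 with 80 -> 80
Compare 27 with 80 -> 80

80


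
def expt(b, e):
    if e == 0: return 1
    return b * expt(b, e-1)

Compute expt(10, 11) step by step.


expt(10, 11)
= 10 * expt(10, 10)
= 10 * 10 * expt(10, 9)
= 10 * 10 * 10 * expt(10, 8)
= 10 * 10 * 10 * 10 * expt(10, 7)
= 10 * 10 * 10 * 10 * 10 * expt(10, 6)
= 10 * 10 * 10 * 10 * 10 * 10 * expt(10, 5)
= 10 * 10 * 10 * 10 * 10 * 10 * 10 * expt(10, 4)
= 10 * 10 * 10 * 10 * 10 * 10 * 10 * 10 * expt(10, 3)
= 10 * 10 * 10 * 10 * 10 * 10 * 10 * 10 * 10 * expt(10, 2)
= 10 * 10 * 10 * 10 * 10 * 10 * 10 * 10 * 10 * 10 * expt(10, 1)
= 10 * 10 * 10 * 10 * 10 * 10 * 10 * 10 * 10 * 10 * 10 * expt(10, 0)
= 10 * 10 * 10 * 10 * 10 * 10 * 10 * 10 * 10 * 10 * 10 * 1
= 100000000000

100000000000


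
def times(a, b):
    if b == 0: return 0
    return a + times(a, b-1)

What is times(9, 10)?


times(9, 10) = 9 + times(9, 9)
times(9, 9) = 9 + times(9, 8)
times(9, 8) = 9 + times(9, 7)
times(9, 7) = 9 + times(9, 6)
times(9, 6) = 9 + times(9, 5)
times(9, 5) = 9 + times(9, 4)
times(9, 4) = 9 + times(9, 3)
times(9, 3) = 9 + times(9, 2)
times(9, 2) = 9 + times(9, 1)
times(9, 1) = 9 + times(9, 0)
times(9, 0) = 0  (base case)
Total: 9 + 9 + 9 + 9 + 9 + 9 + 9 + 9 + 9 + 9 + 0 = 90

90


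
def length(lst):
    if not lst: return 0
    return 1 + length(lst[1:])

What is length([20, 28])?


length([20, 28]) = 1 + length([28])
length([28]) = 1 + length([])
length([]) = 0  (base case)
Unwinding: 1 + 1 + 0 = 2

2


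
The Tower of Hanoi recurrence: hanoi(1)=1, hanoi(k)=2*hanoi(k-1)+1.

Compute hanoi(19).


hanoi(19) = 2 * hanoi(18) + 1
hanoi(18) = 2 * hanoi(17) + 1
hanoi(17) = 2 * hanoi(16) + 1
hanoi(16) = 2 * hanoi(15) + 1
hanoi(15) = 2 * hanoi(14) + 1
hanoi(14) = 2 * hanoi(13) + 1
hanoi(13) = 2 * hanoi(12) + 1
hanoi(12) = 2 * hanoi(11) + 1
hanoi(11) = 2 * hanoi(10) + 1
hanoi(10) = 2 * hanoi(9) + 1
hanoi(9) = 2 * hanoi(8) + 1
hanoi(8) = 2 * hanoi(7) + 1
hanoi(7) = 2 * hanoi(6) + 1
hanoi(6) = 2 * hanoi(5) + 1
hanoi(5) = 2 * hanoi(4) + 1
hanoi(4) = 2 * hanoi(3) + 1
hanoi(3) = 2 * hanoi(2) + 1
hanoi(2) = 2 * hanoi(1) + 1
hanoi(1) = 1  (base case)
hanoi(2) = 2 * 1 + 1 = 3
hanoi(3) = 2 * 3 + 1 = 7
hanoi(4) = 2 * 7 + 1 = 15
hanoi(5) = 2 * 15 + 1 = 31
hanoi(6) = 2 * 31 + 1 = 63
hanoi(7) = 2 * 63 + 1 = 127
hanoi(8) = 2 * 127 + 1 = 255
hanoi(9) = 2 * 255 + 1 = 511
hanoi(10) = 2 * 511 + 1 = 1023
hanoi(11) = 2 * 1023 + 1 = 2047
hanoi(12) = 2 * 2047 + 1 = 4095
hanoi(13) = 2 * 4095 + 1 = 8191
hanoi(14) = 2 * 8191 + 1 = 16383
hanoi(15) = 2 * 16383 + 1 = 32767
hanoi(16) = 2 * 32767 + 1 = 65535
hanoi(17) = 2 * 65535 + 1 = 131071
hanoi(18) = 2 * 131071 + 1 = 262143
hanoi(19) = 2 * 262143 + 1 = 524287

524287
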